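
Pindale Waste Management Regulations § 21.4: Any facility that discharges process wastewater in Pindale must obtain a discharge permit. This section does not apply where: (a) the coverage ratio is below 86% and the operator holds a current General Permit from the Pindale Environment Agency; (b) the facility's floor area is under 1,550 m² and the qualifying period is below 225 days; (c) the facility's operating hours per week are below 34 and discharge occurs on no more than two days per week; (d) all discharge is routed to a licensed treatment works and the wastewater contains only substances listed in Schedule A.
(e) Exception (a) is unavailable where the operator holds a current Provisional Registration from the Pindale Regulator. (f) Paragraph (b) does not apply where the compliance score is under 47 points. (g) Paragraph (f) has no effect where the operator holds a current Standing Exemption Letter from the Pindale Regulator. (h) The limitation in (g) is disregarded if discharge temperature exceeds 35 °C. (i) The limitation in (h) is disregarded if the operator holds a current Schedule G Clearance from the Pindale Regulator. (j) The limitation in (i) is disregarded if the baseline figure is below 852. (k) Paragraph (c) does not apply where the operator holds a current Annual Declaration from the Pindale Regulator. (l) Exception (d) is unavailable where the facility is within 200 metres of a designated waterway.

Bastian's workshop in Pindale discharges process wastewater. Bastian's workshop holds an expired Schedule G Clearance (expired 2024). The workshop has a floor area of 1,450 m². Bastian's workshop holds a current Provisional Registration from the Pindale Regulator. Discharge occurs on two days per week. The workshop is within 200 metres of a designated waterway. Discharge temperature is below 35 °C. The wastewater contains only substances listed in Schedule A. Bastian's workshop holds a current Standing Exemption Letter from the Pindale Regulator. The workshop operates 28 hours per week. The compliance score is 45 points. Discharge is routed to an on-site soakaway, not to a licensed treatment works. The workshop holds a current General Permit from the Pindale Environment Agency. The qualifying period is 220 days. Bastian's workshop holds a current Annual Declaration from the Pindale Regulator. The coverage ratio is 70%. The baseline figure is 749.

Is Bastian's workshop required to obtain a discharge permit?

Exception (a) is satisfied on its face — the coverage ratio is 70%, below the 86% limit; a current General Permit is held. However, paragraph (e) must be considered: (e) applies — a current Provisional Registration is held. So (a) is unavailable.
Exception (b) is satisfied on its face — the facility's floor area is 1,450 m², under the 1,550 m² limit; the qualifying period is 220 days, below the 225 days limit. Considering the limiting provisions: (f) would limit (b) — the compliance score is 45 points, under the 47 points limit — but (g) sets (f) aside: (g) operates against (f): a current Standing Exemption Letter is held. (h) does not operate here (discharge temperature is below 35 °C), so (g) stands. Exception (b) stands.
Exception (c)'s conditions are all satisfied: the facility's operating hours per week are 28, below the 34 limit; discharge occurs on no more than two days per week. But: (k) is engaged — a current Annual Declaration is held. (c) is therefore removed.
Exception (d) requires that all discharge is routed to a licensed treatment works; but discharge is not routed to a licensed treatment works, so (d) is unavailable.

No — exception (b) applies; Bastian's workshop is not required to obtain a discharge permit.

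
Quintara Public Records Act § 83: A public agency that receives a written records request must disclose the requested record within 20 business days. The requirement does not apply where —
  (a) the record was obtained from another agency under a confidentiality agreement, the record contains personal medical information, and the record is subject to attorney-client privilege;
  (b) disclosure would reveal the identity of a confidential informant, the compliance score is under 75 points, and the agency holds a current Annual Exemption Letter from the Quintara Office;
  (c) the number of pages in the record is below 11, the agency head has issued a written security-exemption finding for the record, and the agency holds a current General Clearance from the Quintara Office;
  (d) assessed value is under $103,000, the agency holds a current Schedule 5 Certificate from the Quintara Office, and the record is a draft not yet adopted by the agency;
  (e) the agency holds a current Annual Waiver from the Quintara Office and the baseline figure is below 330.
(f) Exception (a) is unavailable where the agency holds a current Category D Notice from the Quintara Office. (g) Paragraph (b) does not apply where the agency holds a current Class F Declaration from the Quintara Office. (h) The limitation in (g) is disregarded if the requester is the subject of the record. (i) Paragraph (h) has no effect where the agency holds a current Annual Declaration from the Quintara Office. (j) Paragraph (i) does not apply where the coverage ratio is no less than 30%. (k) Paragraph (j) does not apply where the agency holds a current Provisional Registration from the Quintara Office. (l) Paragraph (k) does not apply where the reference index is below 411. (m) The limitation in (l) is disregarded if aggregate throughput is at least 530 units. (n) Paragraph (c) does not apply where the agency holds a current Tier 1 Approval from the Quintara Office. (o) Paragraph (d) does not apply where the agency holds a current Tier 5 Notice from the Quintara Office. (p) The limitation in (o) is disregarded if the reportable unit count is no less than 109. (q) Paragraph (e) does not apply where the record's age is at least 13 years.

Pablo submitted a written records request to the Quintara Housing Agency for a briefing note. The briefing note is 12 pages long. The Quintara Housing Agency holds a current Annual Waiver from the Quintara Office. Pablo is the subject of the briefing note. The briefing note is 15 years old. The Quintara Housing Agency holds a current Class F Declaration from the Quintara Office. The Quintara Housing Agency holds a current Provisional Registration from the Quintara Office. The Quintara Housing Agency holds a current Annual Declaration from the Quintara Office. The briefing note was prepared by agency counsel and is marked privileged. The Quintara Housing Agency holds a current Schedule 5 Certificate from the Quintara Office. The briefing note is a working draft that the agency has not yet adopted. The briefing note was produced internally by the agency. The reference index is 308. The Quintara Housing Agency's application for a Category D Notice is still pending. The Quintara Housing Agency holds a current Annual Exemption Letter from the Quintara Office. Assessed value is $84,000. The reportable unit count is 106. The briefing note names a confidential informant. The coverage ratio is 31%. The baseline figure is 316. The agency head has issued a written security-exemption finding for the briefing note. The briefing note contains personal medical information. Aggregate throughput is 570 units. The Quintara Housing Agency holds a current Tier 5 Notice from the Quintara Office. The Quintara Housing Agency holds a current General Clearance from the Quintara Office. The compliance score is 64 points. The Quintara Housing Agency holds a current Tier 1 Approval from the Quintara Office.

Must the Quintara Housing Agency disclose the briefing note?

Yes — the Quintara Housing Agency must disclose the briefing note.

Exception (a) fails — the briefing note was produced internally.
Exception (b) is satisfied on its face — the briefing note names a confidential informant; the compliance score is 64 points, under the 75 points limit; a current Annual Exemption Letter is held. But: (g) operates against (b): a current Class F Declaration is held. (h) would limit (g) — Pablo is the subject of the briefing note — but (i) sets (h) aside: (i) is triggered — a current Annual Declaration is held. (j) operates (the coverage ratio is 31%, meeting the 30% threshold), but is itself disapplied by (k): (k) operates against (j): a current Provisional Registration is held. (l) would limit (k) — the reference index is 308, below the 411 limit — but (m) sets (l) aside: (m) applies — aggregate throughput is 570 units, meeting the 530 units threshold. So (b) is unavailable.
Exception (c) fails — the number of pages in the record is 12, not below 11.
All of (d)'s requirements are met (assessed value is $84,000, under the $103,000 limit; a current Schedule 5 Certificate is held; the briefing note is an unadopted draft). But applying paragraphs (o)–(p): (o) operates against (d): a current Tier 5 Notice is held. (p), which would lift (o), is not engaged — the reportable unit count is 106, short of 109. Exception (d) does not apply.
All of (e)'s requirements are met (a current Annual Waiver is held; the baseline figure is 316, below the 330 limit). But applying paragraph (q): (q) operates — the record's age is 15 years, meeting the 13 years threshold. (e) is therefore removed.
No exception is made out. the Quintara Housing Agency falls within the general rule.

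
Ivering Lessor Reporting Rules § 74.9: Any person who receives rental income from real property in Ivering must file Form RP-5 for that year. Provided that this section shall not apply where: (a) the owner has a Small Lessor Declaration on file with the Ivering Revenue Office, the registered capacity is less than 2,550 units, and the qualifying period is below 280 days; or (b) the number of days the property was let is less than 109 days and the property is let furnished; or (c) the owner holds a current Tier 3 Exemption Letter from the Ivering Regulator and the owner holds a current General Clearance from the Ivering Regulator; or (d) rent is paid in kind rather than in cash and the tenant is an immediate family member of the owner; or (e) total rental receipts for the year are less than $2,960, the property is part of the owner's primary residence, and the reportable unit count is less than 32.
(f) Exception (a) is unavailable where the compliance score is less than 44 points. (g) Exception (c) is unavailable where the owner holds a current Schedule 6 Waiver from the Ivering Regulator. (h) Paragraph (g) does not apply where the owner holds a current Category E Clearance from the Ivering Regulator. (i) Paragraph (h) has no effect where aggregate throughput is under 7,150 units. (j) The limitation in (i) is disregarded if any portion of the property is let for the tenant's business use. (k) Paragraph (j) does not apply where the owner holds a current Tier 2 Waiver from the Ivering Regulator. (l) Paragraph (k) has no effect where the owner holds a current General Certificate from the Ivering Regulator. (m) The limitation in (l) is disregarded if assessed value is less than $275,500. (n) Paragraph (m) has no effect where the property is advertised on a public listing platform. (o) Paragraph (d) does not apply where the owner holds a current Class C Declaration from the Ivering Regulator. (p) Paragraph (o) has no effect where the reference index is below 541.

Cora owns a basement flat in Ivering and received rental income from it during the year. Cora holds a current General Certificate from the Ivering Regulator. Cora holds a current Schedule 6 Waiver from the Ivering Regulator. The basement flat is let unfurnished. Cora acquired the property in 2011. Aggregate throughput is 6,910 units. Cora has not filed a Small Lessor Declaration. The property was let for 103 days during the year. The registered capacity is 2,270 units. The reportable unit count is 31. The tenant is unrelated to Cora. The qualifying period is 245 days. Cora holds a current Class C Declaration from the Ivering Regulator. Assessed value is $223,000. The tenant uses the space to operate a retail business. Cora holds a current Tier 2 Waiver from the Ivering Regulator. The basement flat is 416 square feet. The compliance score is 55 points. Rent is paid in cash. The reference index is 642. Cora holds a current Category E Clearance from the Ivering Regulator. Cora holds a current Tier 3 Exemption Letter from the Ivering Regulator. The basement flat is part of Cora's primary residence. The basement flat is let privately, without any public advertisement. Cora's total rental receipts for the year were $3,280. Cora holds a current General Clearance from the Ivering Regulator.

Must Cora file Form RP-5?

Yes — Cora must file Form RP-5.

Exception (a) fails — no Small Lessor Declaration is on file.
Exception (b) fails — the property is let unfurnished.
Exception (c): a current Tier 3 Exemption Letter is held; a current General Clearance is held — every condition holds. But applying paragraphs (g)–(n): (g) operates against (c): a current Schedule 6 Waiver is held. (h) applies (a current Category E Clearance is held), but is set aside by (i): (i) operates against (h): aggregate throughput is 6,910 units, under the 7,150 units limit. (j) would limit (i) — the space is let for business use — but (k) sets (j) aside: (k) operates against (j): a current Tier 2 Waiver is held. (l) would limit (k) — a current General Certificate is held — but (m) sets (l) aside: (m) is engaged — assessed value is $223,000, less than the $275,500 limit. (n), which would lift (m), is inapplicable — the property is let privately without advertisement. So (c) is unavailable.
Exception (d) requires that rent is paid in kind rather than in cash; but rent is paid in cash, so (d) is unavailable.
Exception (e) requires that total rental receipts for the year are less than $2,960; but total rental receipts for the year are $3,280, not less than $2,960, so (e) is unavailable.
None of the exceptions is available; § 74.9 applies in full.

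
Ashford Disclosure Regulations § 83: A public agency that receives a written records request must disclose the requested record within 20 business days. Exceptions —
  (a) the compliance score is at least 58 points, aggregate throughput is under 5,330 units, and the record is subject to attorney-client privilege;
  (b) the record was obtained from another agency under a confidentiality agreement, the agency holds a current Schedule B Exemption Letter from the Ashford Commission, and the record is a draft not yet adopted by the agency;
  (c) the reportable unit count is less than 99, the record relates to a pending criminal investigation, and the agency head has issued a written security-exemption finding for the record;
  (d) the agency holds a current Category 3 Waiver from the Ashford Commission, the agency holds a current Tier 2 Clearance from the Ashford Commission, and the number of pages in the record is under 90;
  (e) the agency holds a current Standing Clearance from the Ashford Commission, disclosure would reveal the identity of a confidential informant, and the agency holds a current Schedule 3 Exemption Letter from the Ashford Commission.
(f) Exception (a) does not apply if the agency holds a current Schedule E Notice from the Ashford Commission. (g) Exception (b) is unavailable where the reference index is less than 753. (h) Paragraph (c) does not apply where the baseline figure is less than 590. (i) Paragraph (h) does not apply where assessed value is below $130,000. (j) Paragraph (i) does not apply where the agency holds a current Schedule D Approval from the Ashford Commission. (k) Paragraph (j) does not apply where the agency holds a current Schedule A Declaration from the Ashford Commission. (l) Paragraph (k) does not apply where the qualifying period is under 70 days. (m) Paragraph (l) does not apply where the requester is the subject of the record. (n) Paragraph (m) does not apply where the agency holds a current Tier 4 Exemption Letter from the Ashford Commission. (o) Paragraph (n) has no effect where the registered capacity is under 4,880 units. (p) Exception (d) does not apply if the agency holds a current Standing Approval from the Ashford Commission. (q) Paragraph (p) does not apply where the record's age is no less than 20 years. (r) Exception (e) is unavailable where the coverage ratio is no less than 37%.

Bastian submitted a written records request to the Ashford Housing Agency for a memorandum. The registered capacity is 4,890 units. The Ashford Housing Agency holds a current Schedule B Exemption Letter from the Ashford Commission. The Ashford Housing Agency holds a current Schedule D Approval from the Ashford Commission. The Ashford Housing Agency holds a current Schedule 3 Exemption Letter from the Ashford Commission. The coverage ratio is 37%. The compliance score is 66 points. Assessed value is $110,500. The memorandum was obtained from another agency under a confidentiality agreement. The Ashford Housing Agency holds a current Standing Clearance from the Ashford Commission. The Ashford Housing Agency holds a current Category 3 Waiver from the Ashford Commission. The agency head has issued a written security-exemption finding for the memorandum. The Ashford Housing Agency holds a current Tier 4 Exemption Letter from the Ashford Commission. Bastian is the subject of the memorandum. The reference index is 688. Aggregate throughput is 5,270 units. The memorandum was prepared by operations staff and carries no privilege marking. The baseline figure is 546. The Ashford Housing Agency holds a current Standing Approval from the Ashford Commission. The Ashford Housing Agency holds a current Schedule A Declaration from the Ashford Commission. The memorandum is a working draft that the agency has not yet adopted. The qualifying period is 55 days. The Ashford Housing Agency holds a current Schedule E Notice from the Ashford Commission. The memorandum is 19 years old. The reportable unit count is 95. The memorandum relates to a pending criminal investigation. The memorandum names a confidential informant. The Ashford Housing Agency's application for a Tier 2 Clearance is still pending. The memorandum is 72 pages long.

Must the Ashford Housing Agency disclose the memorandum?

Yes — the Ashford Housing Agency must disclose the memorandum.

Exception (a) fails — the memorandum carries no privilege marking.
Exception (b) is satisfied on its face — the memorandum was obtained under a confidentiality agreement; a current Schedule B Exemption Letter is held; the memorandum is an unadopted draft. But: (g) operates against (b): the reference index is 688, less than the 753 limit. So (b) is unavailable.
Exception (c) is satisfied on its face — the reportable unit count is 95, less than the 99 limit; the memorandum relates to a pending investigation; a written security-exemption finding has been issued. Turning to paragraphs (h)–(o): (h) operates — the baseline figure is 546, less than the 590 limit. (i) would limit (h) — assessed value is $110,500, below the $130,000 limit — but (j) sets (i) aside: (j) operates against (i): a current Schedule D Approval is held. (k) is engaged (a current Schedule A Declaration is held), but is set aside by (l): (l) is engaged — the qualifying period is 55 days, under the 70 days limit. (m) would limit (l) — Bastian is the subject of the memorandum — but (n) sets (m) aside: (n) operates against (m): a current Tier 4 Exemption Letter is held. (o) is inapplicable (the registered capacity is 4,890 units, not under 4,880 units), so (n) stands. (c) is therefore removed.
Exception (d) fails — the Tier 2 Clearance is not current.
Exception (e) is satisfied on its face — a current Standing Clearance is held; the memorandum names a confidential informant; a current Schedule 3 Exemption Letter is held. But: (r) operates against (e): the coverage ratio is 37%, meeting the 37% threshold. Exception (e) does not apply.
No exception applies. The general rule governs.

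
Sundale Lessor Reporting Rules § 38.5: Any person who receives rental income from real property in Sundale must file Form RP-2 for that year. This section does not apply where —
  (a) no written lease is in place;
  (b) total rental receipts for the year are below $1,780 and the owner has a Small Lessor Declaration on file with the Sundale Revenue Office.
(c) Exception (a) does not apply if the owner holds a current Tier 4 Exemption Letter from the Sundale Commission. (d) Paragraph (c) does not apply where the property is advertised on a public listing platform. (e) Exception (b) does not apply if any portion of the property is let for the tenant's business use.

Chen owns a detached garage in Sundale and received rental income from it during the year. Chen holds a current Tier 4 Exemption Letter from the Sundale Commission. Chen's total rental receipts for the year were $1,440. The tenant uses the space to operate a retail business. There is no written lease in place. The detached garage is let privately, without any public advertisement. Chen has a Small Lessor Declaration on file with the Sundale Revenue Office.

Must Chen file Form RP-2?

Yes — Chen must file Form RP-2.

Exception (a) is satisfied on its face — there is no written lease. However, paragraphs (c)–(d) must be considered: (c) applies — a current Tier 4 Exemption Letter is held. (d), which would lift (c), is inapplicable — the property is let privately without advertisement. (a) is therefore removed.
Exception (b)'s conditions are all satisfied: total rental receipts for the year are $1,440, below the $1,780 limit; a Small Lessor Declaration is on file. However, paragraph (e) must be considered: (e) operates against (b): the space is let for business use. So (b) is unavailable.
No exception is made out. Chen falls within the general rule.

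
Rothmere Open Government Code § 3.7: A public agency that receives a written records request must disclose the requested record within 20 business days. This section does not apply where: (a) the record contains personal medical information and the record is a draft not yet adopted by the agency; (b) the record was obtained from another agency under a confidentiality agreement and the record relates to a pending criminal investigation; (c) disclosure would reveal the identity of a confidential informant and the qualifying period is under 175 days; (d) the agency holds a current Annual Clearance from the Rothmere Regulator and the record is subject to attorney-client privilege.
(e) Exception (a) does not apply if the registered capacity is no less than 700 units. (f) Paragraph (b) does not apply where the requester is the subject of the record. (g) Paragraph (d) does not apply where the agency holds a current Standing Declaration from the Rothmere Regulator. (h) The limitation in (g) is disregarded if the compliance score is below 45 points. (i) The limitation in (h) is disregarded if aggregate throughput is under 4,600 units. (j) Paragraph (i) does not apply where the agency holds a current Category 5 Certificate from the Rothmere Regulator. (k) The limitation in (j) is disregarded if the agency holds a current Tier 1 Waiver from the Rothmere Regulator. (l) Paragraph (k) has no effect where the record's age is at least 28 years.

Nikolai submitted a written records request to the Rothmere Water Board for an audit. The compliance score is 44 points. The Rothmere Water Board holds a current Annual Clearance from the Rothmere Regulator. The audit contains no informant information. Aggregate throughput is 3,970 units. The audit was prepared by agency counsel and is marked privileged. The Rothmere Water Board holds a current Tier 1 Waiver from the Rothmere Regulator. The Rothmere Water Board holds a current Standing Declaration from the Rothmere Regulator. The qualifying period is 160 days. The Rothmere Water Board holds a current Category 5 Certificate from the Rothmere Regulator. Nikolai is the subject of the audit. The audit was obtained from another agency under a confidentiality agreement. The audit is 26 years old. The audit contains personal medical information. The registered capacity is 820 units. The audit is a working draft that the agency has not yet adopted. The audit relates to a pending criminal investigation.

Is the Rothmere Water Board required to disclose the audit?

Exception (a)'s conditions are all satisfied: the audit contains personal medical information; the audit is an unadopted draft. But: (e) is triggered — the registered capacity is 820 units, meeting the 700 units threshold. (a) is therefore removed.
Exception (b) is satisfied on its face — the audit was obtained under a confidentiality agreement; the audit relates to a pending investigation. But: (f) operates against (b): Nikolai is the subject of the audit. So (b) is unavailable.
Exception (c) does not apply: the audit contains no informant information.
Exception (d): a current Annual Clearance is held; the audit is privileged — every condition holds. But applying paragraphs (g)–(l): (g) operates against (d): a current Standing Declaration is held. (h) would limit (g) — the compliance score is 44 points, below the 45 points limit — but (i) sets (h) aside: (i) operates — aggregate throughput is 3,970 units, under the 4,600 units limit. (j) would limit (i) — a current Category 5 Certificate is held — but (k) sets (j) aside: (k) operates against (j): a current Tier 1 Waiver is held. (l), which would lift (k), is not engaged — the record's age is 26 years, short of 28 years. (d) is therefore removed.
None of the exceptions is available; § 3.7 applies in full.

Yes — the Rothmere Water Board must disclose the audit.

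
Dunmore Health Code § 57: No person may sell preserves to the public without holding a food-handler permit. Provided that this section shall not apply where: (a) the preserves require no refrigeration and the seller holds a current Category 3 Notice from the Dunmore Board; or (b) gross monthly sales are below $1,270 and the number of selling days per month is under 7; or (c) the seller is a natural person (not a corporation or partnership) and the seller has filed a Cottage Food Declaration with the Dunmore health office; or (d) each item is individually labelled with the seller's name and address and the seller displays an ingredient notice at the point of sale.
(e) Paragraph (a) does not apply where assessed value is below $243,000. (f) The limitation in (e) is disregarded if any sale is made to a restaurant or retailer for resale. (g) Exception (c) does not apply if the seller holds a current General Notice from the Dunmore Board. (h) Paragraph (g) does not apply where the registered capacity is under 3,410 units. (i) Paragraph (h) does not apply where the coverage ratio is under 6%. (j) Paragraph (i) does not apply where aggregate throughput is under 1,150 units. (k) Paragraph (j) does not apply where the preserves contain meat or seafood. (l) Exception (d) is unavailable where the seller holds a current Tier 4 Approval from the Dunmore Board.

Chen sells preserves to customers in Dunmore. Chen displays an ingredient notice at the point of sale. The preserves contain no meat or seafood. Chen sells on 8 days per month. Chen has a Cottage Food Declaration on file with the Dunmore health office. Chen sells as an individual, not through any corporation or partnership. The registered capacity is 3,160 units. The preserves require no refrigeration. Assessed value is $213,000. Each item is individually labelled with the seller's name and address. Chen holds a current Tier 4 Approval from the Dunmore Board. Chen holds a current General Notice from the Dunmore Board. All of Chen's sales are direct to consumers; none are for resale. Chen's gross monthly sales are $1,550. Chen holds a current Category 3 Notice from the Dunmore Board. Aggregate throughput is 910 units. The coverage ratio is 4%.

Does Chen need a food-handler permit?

Exception (a) is satisfied on its face — the preserves are shelf-stable; a current Category 3 Notice is held. However, paragraphs (e)–(f) must be considered: (e) operates against (a): assessed value is $213,000, below the $243,000 limit. (f) is not triggered (no sales are for resale), so (e) stands. So (a) is unavailable.
Exception (b) fails — gross monthly sales are $1,550, not below $1,270.
Exception (c)'s conditions are all satisfied: the seller is a natural person; a Cottage Food Declaration is on file. As to paragraphs (g)–(k): (g) would limit (c) — a current General Notice is held — but (h) sets (g) aside: (h) operates against (g): the registered capacity is 3,160 units, under the 3,410 units limit. (i) would limit (h) — the coverage ratio is 4%, under the 6% limit — but (j) sets (i) aside: (j) operates against (i): aggregate throughput is 910 units, under the 1,150 units limit. (k) is inapplicable (the preserves contain no meat or seafood), so (j) stands. (c) remains available.
All of (d)'s requirements are met (items are individually labelled; an ingredient notice is displayed). Turning to paragraph (l): (l) is engaged — a current Tier 4 Approval is held. Exception (d) does not apply.

No — exception (c) applies; Chen is not required to hold a food-handler permit.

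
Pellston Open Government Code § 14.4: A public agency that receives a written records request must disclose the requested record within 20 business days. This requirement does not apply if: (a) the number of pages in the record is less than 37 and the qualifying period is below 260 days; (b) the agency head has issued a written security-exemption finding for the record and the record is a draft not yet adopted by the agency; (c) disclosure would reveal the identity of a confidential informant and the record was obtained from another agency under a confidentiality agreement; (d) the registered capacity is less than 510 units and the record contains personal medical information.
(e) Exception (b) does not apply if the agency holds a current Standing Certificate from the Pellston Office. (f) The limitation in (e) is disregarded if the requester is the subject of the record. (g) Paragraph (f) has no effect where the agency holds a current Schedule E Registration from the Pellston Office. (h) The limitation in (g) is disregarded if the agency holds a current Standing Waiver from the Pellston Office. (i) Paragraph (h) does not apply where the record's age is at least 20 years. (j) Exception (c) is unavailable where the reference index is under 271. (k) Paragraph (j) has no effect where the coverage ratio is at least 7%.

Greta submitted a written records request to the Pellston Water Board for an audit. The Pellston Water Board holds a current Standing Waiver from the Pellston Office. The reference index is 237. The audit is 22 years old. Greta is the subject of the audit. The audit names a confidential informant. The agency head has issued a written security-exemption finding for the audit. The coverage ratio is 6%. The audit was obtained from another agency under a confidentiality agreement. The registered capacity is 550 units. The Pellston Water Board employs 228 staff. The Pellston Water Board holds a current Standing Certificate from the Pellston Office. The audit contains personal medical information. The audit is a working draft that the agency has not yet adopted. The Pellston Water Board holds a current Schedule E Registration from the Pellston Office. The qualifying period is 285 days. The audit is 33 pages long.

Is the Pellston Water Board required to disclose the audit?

Exception (a) fails — the qualifying period is 285 days, not below 260 days.
Exception (b) is satisfied on its face — a written security-exemption finding has been issued; the audit is an unadopted draft. Turning to paragraphs (e)–(i): (e) operates — a current Standing Certificate is held. (f) applies (Greta is the subject of the audit), but is displaced by (g): (g) operates — a current Schedule E Registration is held. (h) is triggered (a current Standing Waiver is held), but is displaced by (i): (i) operates against (h): the record's age is 22 years, meeting the 20 years threshold. So (b) is unavailable.
Exception (c): the audit names a confidential informant; the audit was obtained under a confidentiality agreement — every condition holds. But applying paragraphs (j)–(k): (j) operates against (c): the reference index is 237, under the 271 limit. (k), which would lift (j), is inapplicable — the coverage ratio is 6%, short of 7%. Exception (c) does not apply.
Exception (d) fails — the registered capacity is 550 units, not less than 510 units.
None of the exceptions is available; § 14.4 applies in full.

Yes — the Pellston Water Board must disclose the audit.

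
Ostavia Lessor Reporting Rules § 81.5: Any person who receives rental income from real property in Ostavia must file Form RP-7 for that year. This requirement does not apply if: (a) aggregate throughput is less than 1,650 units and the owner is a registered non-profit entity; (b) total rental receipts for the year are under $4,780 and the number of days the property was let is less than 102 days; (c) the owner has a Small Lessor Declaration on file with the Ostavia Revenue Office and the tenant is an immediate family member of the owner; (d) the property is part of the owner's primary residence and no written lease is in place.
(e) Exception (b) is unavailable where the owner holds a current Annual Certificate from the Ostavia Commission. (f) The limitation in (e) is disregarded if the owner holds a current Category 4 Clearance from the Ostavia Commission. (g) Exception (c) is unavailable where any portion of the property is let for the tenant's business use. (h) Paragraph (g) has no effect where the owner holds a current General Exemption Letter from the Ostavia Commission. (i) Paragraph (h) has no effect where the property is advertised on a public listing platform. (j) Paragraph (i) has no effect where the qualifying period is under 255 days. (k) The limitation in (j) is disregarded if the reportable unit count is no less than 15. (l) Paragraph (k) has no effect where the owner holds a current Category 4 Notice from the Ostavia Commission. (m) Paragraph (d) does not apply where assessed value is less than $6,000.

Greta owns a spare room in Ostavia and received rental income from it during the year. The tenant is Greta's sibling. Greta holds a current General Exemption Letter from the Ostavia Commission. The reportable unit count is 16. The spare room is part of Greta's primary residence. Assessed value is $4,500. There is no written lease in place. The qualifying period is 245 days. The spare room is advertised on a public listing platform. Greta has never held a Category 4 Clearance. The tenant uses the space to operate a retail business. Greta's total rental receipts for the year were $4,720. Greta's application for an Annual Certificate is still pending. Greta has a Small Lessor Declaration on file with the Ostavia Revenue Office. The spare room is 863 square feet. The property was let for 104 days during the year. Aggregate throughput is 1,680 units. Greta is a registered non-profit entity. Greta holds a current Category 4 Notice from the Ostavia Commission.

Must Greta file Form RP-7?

No — exception (c) applies; Greta is not required to file Form RP-7.

Exception (a) requires that aggregate throughput is less than 1,650 units; but aggregate throughput is 1,680 units, not less than 1,650 units, so (a) is unavailable.
Exception (b) fails — the number of days the property was let is 104 days, not less than 102 days.
Exception (c): a Small Lessor Declaration is on file; the tenant is an immediate family member — every condition holds. As to paragraphs (g)–(l): (g) would limit (c) — the space is let for business use — but (h) sets (g) aside: (h) is engaged — a current General Exemption Letter is held. (i) applies (the property is publicly advertised), but is overridden by (j): (j) operates — the qualifying period is 245 days, under the 255 days limit. (k) is triggered (the reportable unit count is 16, meeting the 15 threshold), but is itself disapplied by (l): (l) operates — a current Category 4 Notice is held. (c) remains available.
Exception (d): the spare room is part of the primary residence; there is no written lease — every condition holds. But applying paragraph (m): (m) operates against (d): assessed value is $4,500, less than the $6,000 limit. (d) is therefore removed.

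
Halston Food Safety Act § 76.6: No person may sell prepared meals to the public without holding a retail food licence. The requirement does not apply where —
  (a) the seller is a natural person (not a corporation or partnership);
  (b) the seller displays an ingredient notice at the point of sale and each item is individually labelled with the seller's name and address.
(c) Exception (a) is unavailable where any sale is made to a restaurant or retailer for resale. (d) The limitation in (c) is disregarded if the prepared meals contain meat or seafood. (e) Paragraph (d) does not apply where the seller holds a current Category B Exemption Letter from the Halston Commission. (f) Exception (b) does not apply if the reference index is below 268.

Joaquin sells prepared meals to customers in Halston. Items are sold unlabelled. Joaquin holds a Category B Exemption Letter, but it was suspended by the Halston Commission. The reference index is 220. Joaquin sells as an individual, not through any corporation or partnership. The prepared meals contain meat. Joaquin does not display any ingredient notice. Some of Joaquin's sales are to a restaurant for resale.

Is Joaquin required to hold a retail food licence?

Exception (a): the seller is a natural person — every condition holds. Applying paragraphs (c)–(e): (c) would limit (a) — some sales are to a restaurant for resale — but (d) sets (c) aside: (d) operates against (c): the prepared meals contain meat. (e) is not triggered (there is no Category B Exemption Letter in force), so (d) stands. (a) remains available.
Exception (b) does not apply: no ingredient notice is displayed.

No — exception (a) applies; Joaquin is not required to hold a retail food licence.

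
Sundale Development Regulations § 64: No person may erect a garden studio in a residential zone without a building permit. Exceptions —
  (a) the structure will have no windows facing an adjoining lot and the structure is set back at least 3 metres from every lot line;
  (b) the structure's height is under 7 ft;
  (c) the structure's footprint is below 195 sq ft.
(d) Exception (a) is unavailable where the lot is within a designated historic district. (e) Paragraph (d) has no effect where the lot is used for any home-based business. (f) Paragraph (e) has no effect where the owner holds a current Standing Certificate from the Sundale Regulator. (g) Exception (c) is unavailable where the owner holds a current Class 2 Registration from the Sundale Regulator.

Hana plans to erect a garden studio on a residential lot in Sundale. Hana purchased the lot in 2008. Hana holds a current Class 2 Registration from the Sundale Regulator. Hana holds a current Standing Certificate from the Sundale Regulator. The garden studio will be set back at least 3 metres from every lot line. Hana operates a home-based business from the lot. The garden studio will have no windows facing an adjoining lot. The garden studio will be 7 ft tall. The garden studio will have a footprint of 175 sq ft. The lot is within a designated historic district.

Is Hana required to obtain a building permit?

Exception (a) is satisfied on its face — no windows face an adjoining lot; the setback is at least 3 m on every side. However, paragraphs (d)–(f) must be considered: (d) applies — the lot is in a historic district. (e) would limit (d) — a home-based business operates on the lot — but (f) sets (e) aside: (f) is engaged — a current Standing Certificate is held. Exception (a) does not apply.
Exception (b) fails — the structure's height is 7 ft, not under 7 ft.
Exception (c) is satisfied on its face — the structure's footprint is 175 sq ft, below the 195 sq ft limit. But: (g) operates against (c): a current Class 2 Registration is held. So (c) is unavailable.
No exception displaces § 64.

Yes — Hana must obtain a building permit.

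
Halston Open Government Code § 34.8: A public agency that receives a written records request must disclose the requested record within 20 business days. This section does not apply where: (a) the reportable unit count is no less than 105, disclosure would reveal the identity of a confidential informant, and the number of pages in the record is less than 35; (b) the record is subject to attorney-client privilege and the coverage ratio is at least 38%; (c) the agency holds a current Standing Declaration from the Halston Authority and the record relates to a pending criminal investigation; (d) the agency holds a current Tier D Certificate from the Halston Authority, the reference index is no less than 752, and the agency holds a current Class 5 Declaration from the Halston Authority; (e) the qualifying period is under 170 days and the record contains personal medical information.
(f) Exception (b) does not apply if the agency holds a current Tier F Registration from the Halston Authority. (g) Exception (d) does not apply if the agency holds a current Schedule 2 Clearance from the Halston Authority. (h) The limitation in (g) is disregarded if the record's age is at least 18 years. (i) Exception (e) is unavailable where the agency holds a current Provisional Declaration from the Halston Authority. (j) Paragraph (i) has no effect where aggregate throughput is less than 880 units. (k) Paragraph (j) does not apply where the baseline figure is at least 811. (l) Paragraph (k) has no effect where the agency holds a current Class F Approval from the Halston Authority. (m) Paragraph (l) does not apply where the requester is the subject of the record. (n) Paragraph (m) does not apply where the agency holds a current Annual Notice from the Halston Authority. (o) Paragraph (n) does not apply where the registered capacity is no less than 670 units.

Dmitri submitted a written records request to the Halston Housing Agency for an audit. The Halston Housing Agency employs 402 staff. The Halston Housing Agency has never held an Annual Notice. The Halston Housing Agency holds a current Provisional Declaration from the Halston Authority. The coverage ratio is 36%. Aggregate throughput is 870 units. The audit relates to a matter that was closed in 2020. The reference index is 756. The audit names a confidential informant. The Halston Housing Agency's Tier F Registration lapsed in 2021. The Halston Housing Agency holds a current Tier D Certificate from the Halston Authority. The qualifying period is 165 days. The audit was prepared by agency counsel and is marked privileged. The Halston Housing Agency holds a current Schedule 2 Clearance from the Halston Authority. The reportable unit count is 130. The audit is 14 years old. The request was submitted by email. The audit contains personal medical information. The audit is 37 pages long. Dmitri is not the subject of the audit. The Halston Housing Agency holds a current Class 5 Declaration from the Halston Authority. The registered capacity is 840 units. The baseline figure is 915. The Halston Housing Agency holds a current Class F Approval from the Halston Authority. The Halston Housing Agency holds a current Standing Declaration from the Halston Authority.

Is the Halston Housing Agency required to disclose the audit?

Exception (a) requires that the number of pages in the record is less than 35; but the number of pages in the record is 37, not less than 35, so (a) is unavailable.
Exception (b) fails — the coverage ratio is 36%, short of 38%.
Exception (c) does not apply: the audit relates to a closed matter.
Exception (d)'s conditions are all satisfied: a current Tier D Certificate is held; the reference index is 756, meeting the 752 threshold; a current Class 5 Declaration is held. But applying paragraphs (g)–(h): (g) applies — a current Schedule 2 Clearance is held. (h), which would lift (g), is inapplicable — the record's age is 14 years, short of 18 years. (d) is therefore removed.
Exception (e): the qualifying period is 165 days, under the 170 days limit; the audit contains personal medical information — every condition holds. Considering the limiting provisions: (i) would limit (e) — a current Provisional Declaration is held — but (j) sets (i) aside: (j) operates against (i): aggregate throughput is 870 units, less than the 880 units limit. (k) operates (the baseline figure is 915, meeting the 811 threshold), but is overridden by (l): (l) is triggered — a current Class F Approval is held. (m) is inapplicable (Dmitri is not the subject of the audit), so (l) stands. (e) remains available.

No — exception (e) applies; the Halston Housing Agency is not required to disclose the audit.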